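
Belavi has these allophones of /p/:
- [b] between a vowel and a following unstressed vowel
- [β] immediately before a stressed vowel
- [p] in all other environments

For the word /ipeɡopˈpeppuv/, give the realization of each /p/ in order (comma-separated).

[b], [p], [β], [p], [p]

Occurrence 1 (position 2): between a vowel and a following unstressed vowel → [b].
Occurrence 2 (position 6): no conditioning environment matches → elsewhere allophone [p].
Occurrence 3 (position 7): immediately before a stressed vowel → [β].
Occurrence 4 (position 9): no conditioning environment matches → elsewhere allophone [p].
Occurrence 5 (position 10): no conditioning environment matches → elsewhere allophone [p].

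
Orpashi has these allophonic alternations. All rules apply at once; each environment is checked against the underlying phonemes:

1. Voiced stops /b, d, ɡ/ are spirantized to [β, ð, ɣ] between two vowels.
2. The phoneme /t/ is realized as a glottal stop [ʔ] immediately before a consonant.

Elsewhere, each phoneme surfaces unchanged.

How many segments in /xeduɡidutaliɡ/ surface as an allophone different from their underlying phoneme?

Segments that undergo a rule: /d/ → [ð] (rule 1); /ɡ/ → [ɣ] (rule 1); /d/ → [ð] (rule 1).
All other segments surface unchanged.

3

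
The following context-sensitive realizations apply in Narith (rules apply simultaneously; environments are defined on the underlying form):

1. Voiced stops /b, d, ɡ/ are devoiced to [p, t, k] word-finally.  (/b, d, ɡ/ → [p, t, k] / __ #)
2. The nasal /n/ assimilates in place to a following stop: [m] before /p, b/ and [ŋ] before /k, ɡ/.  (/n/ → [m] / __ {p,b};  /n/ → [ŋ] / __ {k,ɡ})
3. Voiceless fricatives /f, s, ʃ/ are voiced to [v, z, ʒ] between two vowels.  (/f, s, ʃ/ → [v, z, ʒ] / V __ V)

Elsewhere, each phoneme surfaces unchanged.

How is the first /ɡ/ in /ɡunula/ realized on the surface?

/ɡ/ (word-initial): rule 1 targets it, but not word-finally → unchanged [ɡ].

[ɡ]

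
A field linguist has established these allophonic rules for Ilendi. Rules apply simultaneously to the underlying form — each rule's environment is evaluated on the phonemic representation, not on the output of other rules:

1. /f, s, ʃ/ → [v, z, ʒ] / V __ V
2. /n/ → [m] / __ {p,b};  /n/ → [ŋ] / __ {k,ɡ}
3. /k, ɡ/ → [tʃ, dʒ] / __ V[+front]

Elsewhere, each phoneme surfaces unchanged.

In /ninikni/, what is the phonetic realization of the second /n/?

[n]

/n/ — between /i/ and /i/; rule 2 does not apply here → [n].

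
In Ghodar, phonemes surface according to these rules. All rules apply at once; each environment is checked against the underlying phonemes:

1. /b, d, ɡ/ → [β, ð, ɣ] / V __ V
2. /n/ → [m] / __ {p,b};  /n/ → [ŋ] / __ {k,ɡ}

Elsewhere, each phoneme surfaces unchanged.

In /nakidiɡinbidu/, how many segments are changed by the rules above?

4

Segments that undergo a rule: /d/ → [ð] (rule 1); /ɡ/ → [ɣ] (rule 1); /n/ → [m] (rule 2); /d/ → [ð] (rule 1).
All other segments surface unchanged.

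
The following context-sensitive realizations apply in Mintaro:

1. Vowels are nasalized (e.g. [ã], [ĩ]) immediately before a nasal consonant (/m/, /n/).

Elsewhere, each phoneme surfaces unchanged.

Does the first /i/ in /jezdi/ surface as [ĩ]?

/i/ (word-final) fails the environment for rule 1, so it stays [i].
The actual realization is [i], not [ĩ].

No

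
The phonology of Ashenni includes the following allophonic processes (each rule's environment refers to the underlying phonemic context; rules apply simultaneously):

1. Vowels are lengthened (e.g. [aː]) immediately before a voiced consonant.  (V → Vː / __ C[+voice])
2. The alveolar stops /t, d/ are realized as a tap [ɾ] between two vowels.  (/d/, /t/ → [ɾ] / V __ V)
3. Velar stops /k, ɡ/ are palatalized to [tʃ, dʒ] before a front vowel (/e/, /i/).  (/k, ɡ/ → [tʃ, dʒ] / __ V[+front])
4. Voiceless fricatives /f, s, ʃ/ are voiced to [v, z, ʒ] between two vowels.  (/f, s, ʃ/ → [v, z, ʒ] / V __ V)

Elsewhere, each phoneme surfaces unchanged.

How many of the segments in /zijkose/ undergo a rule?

Segments that undergo a rule: /i/ → [iː] (rule 1); /s/ → [z] (rule 4).
All other segments surface unchanged.

2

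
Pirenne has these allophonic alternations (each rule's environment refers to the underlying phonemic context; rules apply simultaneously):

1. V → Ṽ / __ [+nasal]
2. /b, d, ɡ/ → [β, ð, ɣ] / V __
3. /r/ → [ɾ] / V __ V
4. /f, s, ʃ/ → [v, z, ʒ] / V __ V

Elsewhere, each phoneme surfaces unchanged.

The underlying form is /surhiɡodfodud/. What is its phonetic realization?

[surhiɣoðfoðuð]

/s/ (word-initial) fails the environment for rule 4, so it stays [s].
/u/ (between /s/ and /r/): rule 1 targets it, but not before a nasal consonant → unchanged [u].
/r/ — between /u/ and /h/; rule 3 does not apply here → [r].
/h/ (between /r/ and /i/) is unaffected → [h].
/i/ (between /h/ and /ɡ/): rule 1 targets it, but not before a nasal consonant → unchanged [i].
Rule 2 applies to /ɡ/ (between /i/ and /o/: immediately after a vowel) → [ɣ].
/o/ — between /ɡ/ and /d/; rule 1 does not apply here → [o].
/d/ (between /o/ and /f/): immediately after a vowel, so rule 2 applies → [ð].
/f/ (between /d/ and /o/): rule 4 targets it, but not between two vowels → unchanged [f].
/o/ (between /f/ and /d/) fails the environment for rule 1, so it stays [o].
/d/ meets the environment for rule 2 (immediately after a vowel) → [ð].
/u/ (between /d/ and /d/) fails the environment for rule 1, so it stays [u].
/d/ (word-final): immediately after a vowel, so rule 2 applies → [ð].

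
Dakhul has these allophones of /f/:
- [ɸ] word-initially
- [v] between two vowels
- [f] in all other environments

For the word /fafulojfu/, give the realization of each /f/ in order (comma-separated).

[ɸ], [v], [f]

Occurrence 1 (position 1): word-initially → [ɸ].
Occurrence 2 (position 3): between two vowels → [v].
Occurrence 3 (position 8): no conditioning environment matches → elsewhere allophone [f].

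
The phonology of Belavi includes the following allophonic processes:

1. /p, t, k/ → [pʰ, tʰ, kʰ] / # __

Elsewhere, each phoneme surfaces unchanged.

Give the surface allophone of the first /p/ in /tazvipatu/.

[p]

/p/ (between /i/ and /a/): rule 1 targets it, but not word-initially → unchanged [p].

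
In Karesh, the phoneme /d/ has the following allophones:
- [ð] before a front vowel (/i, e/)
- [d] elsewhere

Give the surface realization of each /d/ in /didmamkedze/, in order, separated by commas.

[ð], [d], [d]

Occurrence 1 (position 1): before a front vowel (/i, e/) → [ð].
Occurrence 2 (position 3): no conditioning environment matches → elsewhere allophone [d].
Occurrence 3 (position 9): no conditioning environment matches → elsewhere allophone [d].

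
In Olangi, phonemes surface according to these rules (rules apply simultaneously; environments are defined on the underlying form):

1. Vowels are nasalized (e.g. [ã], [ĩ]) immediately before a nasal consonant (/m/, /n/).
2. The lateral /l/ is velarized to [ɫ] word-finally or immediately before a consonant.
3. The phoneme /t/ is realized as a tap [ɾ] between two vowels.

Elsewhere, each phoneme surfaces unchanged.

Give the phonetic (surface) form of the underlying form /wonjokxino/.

/w/ stays [w].
Rule 1 applies to /o/ (between /w/ and /n/: before a nasal consonant) → [õ].
/n/ (between /o/ and /j/) is unaffected → [n].
/j/ — not in any rule's target class → [j].
/o/ (between /j/ and /k/): rule 1 targets it, but not before a nasal consonant → unchanged [o].
/k/ — not in any rule's target class → [k].
/x/ (between /k/ and /i/) is unaffected → [x].
/i/ — between /x/ and /n/, before a nasal consonant — surfaces as [ĩ] (rule 1).
/n/ — not in any rule's target class → [n].
/o/ (word-final) is in the target of rule 1 but the environment (before a nasal consonant) is not met → [o].

[wõnjokxĩno]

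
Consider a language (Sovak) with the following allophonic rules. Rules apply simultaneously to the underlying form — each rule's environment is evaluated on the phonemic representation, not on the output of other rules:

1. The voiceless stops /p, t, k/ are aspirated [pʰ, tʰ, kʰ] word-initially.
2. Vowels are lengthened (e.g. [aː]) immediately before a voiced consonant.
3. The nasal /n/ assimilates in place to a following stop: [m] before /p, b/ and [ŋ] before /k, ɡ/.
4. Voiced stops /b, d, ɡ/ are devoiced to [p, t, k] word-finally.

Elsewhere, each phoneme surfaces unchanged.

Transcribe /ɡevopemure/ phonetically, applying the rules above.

[ɡeːvopeːmuːre]

/ɡ/ (word-initial) is in the target of rule 4 but the environment (word-finally) is not met → [ɡ].
/e/ — between /ɡ/ and /v/, before a voiced consonant — surfaces as [eː] (rule 2).
/v/ stays [v].
/o/ (between /v/ and /p/) fails the environment for rule 2, so it stays [o].
/p/ (between /o/ and /e/) is in the target of rule 1 but the environment (word-initially) is not met → [p].
/e/ (between /p/ and /m/) occurs before a voiced consonant → [eː] by rule 2.
/m/ (between /e/ and /u/) is unaffected → [m].
/u/ (between /m/ and /r/): before a voiced consonant, so rule 2 applies → [uː].
/r/ (between /u/ and /e/) is unaffected → [r].
/e/ — word-final; rule 2 does not apply here → [e].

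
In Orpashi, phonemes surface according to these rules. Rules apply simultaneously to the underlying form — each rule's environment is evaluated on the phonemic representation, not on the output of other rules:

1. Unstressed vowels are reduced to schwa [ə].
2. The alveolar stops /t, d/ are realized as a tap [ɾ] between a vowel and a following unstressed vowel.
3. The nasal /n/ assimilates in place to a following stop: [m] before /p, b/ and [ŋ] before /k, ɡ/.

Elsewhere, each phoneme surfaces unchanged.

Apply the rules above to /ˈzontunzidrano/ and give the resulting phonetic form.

[ˈzontənzədrənə]

/z/ — not in any rule's target class → [z].
/o/ — between /z/ and /n/; rule 1 does not apply here → [o].
/n/ (between /o/ and /t/) fails the environment for rule 3, so it stays [n].
/t/ — between /n/ and /u/; rule 2 does not apply here → [t].
/u/ meets the environment for rule 1 (in an unstressed syllable) → [ə].
/n/ (between /u/ and /z/): rule 3 targets it, but not before a labial or velar stop → unchanged [n].
/z/ (between /n/ and /i/) is unaffected → [z].
/i/ — between /z/ and /d/, in an unstressed syllable — surfaces as [ə] (rule 1).
/d/ — between /i/ and /r/; rule 2 does not apply here → [d].
/r/ — not in any rule's target class → [r].
Rule 1 applies to /a/ (between /r/ and /n/: in an unstressed syllable) → [ə].
/n/ (between /a/ and /o/) fails the environment for rule 3, so it stays [n].
/o/ meets the environment for rule 1 (in an unstressed syllable) → [ə].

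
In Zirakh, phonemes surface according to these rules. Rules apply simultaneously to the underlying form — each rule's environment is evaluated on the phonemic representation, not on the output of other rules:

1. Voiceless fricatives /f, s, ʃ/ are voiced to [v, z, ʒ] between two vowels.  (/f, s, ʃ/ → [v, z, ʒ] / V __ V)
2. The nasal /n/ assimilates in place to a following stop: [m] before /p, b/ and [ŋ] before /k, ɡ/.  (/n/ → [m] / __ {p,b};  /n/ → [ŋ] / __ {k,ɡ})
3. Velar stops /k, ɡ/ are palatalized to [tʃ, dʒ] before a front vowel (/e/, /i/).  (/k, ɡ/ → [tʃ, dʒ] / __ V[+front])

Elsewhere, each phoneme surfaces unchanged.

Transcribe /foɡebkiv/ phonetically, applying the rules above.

/f/ (word-initial) is in the target of rule 1 but the environment (between two vowels) is not met → [f].
/o/ (between /f/ and /ɡ/): no rule targets it → [o].
/ɡ/ (between /o/ and /e/): before a front vowel, so rule 3 applies → [dʒ].
/e/ stays [e].
/b/ (between /e/ and /k/): no rule targets it → [b].
/k/ (between /b/ and /i/): before a front vowel, so rule 3 applies → [tʃ].
/i/ (between /k/ and /v/) is unaffected → [i].
/v/ — not in any rule's target class → [v].

[fodʒebtʃiv]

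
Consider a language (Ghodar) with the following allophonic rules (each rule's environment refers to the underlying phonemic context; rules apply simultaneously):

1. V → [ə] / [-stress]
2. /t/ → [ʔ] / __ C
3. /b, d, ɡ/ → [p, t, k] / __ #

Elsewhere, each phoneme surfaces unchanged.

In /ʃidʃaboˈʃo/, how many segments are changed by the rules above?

Segments that undergo a rule: /i/ → [ə] (rule 1); /a/ → [ə] (rule 1); /o/ → [ə] (rule 1).
All other segments surface unchanged.

3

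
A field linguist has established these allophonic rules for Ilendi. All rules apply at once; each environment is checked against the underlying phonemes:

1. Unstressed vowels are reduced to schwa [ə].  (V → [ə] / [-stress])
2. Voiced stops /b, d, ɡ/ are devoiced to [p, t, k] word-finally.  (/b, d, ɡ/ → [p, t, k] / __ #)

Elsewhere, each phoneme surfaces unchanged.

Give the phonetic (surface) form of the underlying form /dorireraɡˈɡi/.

[dərərərəɡˈɡi]

/d/ — word-initial; rule 2 does not apply here → [d].
/o/ — between /d/ and /r/, in an unstressed syllable — surfaces as [ə] (rule 1).
/i/ meets the environment for rule 1 (in an unstressed syllable) → [ə].
/e/ meets the environment for rule 1 (in an unstressed syllable) → [ə].
/a/ (between /r/ and /ɡ/) occurs in an unstressed syllable → [ə] by rule 1.
/ɡ/ (between /a/ and /ɡ/) fails the environment for rule 2, so it stays [ɡ].
/ɡ/ (between /ɡ/ and /i/) is in the target of rule 2 but the environment (word-finally) is not met → [ɡ].
/i/ (word-final) is in the target of rule 1 but the environment (in an unstressed syllable) is not met → [i].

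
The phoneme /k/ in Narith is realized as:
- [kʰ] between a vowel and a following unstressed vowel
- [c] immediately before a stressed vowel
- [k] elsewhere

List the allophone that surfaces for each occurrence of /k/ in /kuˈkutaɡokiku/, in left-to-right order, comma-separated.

Occurrence 1 (position 1): no conditioning environment matches → elsewhere allophone [k].
Occurrence 2 (position 3): immediately before a stressed vowel → [c].
Occurrence 3 (position 9): between a vowel and a following unstressed vowel → [kʰ].
Occurrence 4 (position 11): between a vowel and a following unstressed vowel → [kʰ].

[k], [c], [kʰ], [kʰ]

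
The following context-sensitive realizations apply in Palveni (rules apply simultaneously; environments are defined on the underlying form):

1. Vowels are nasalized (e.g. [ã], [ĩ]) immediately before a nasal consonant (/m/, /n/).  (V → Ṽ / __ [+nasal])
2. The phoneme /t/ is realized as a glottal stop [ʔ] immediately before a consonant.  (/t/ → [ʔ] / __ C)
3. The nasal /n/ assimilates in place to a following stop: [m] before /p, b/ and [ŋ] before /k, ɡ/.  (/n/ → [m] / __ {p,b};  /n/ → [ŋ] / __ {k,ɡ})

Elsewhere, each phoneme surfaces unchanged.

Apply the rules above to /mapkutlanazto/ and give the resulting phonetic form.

/m/ — not in any rule's target class → [m].
/a/ (between /m/ and /p/): rule 1 targets it, but not before a nasal consonant → unchanged [a].
/p/ stays [p].
/k/ — not in any rule's target class → [k].
/u/ (between /k/ and /t/) is in the target of rule 1 but the environment (before a nasal consonant) is not met → [u].
/t/ meets the environment for rule 2 (immediately before a consonant) → [ʔ].
/l/ stays [l].
/a/ (between /l/ and /n/): before a nasal consonant, so rule 1 applies → [ã].
/n/ — between /a/ and /a/; rule 3 does not apply here → [n].
/a/ — between /n/ and /z/; rule 1 does not apply here → [a].
/z/ (between /a/ and /t/): no rule targets it → [z].
/t/ (between /z/ and /o/) fails the environment for rule 2, so it stays [t].
/o/ — word-final; rule 1 does not apply here → [o].

[mapkuʔlãnazto]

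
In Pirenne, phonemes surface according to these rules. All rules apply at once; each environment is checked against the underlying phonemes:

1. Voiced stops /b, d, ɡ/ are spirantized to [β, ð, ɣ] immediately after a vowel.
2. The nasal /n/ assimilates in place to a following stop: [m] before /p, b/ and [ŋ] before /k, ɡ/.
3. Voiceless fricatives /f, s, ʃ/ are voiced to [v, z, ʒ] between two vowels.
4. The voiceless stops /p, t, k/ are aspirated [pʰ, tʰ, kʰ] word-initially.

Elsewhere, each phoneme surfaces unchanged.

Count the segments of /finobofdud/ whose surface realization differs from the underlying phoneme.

Segments that undergo a rule: /b/ → [β] (rule 1); /d/ → [ð] (rule 1).
All other segments surface unchanged.

2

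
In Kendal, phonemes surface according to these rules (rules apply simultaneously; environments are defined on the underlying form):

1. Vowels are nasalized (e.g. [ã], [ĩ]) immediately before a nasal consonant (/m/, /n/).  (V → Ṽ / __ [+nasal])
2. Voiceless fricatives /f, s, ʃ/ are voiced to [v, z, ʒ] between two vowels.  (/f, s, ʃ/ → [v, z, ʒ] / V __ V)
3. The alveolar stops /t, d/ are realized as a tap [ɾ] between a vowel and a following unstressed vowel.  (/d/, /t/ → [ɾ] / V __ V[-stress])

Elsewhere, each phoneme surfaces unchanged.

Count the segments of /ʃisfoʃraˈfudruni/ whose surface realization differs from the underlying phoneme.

2

Segments that undergo a rule: /f/ → [v] (rule 2); /u/ → [ũ] (rule 1).
All other segments surface unchanged.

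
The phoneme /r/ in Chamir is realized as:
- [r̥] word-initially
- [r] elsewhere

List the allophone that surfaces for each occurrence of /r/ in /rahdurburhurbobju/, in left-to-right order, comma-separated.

Occurrence 1 (position 1): word-initially → [r̥].
Occurrence 2 (position 6): no conditioning environment matches → elsewhere allophone [r].
Occurrence 3 (position 9): no conditioning environment matches → elsewhere allophone [r].
Occurrence 4 (position 12): no conditioning environment matches → elsewhere allophone [r].

[r̥], [r], [r], [r]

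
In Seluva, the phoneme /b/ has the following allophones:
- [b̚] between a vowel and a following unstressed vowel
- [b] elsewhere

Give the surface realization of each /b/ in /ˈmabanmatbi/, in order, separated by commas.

[b̚], [b]

Occurrence 1 (position 3): between a vowel and a following unstressed vowel → [b̚].
Occurrence 2 (position 9): no conditioning environment matches → elsewhere allophone [b].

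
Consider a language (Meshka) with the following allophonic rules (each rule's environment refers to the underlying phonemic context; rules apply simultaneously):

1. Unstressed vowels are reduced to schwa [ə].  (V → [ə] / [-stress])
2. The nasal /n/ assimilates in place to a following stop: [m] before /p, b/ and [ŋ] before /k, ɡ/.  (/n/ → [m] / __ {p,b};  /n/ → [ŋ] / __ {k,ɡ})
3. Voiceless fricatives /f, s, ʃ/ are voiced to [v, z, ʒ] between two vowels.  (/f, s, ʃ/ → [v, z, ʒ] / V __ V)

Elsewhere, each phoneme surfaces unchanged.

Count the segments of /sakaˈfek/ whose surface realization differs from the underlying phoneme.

3

Segments that undergo a rule: /a/ → [ə] (rule 1); /a/ → [ə] (rule 1); /f/ → [v] (rule 3).
All other segments surface unchanged.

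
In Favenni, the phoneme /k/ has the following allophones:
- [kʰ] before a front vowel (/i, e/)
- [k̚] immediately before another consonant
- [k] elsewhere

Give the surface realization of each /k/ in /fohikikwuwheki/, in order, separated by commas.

[kʰ], [k̚], [kʰ]

Occurrence 1 (position 5): before a front vowel (/i, e/) → [kʰ].
Occurrence 2 (position 7): immediately before another consonant → [k̚].
Occurrence 3 (position 13): before a front vowel (/i, e/) → [kʰ].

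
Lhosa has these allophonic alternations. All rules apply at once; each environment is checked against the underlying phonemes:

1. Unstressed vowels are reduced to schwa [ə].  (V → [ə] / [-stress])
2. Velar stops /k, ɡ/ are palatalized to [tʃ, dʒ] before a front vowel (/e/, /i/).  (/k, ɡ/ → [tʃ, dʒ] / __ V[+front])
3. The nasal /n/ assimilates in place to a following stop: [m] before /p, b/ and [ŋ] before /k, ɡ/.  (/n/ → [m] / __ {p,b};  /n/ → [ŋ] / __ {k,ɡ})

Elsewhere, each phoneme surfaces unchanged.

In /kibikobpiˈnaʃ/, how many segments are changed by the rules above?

5

Segments that undergo a rule: /k/ → [tʃ] (rule 2); /i/ → [ə] (rule 1); /i/ → [ə] (rule 1); /o/ → [ə] (rule 1); /i/ → [ə] (rule 1).
All other segments surface unchanged.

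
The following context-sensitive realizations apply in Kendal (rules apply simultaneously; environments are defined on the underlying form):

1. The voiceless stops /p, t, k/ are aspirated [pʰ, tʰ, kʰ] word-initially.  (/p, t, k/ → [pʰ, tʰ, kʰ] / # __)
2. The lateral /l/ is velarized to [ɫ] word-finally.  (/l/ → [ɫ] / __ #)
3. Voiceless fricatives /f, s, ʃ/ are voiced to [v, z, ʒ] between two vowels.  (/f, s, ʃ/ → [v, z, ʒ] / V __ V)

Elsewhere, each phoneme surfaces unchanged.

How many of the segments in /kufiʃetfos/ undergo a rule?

Segments that undergo a rule: /k/ → [kʰ] (rule 1); /f/ → [v] (rule 3); /ʃ/ → [ʒ] (rule 3).
All other segments surface unchanged.

3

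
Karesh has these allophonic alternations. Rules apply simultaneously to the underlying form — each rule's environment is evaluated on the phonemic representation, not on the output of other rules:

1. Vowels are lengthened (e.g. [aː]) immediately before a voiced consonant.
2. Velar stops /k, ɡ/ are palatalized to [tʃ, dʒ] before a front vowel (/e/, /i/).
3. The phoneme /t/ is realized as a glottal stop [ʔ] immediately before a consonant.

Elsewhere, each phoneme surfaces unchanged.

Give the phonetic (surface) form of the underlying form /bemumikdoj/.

/e/ (between /b/ and /m/): before a voiced consonant, so rule 1 applies → [eː].
/u/ (between /m/ and /m/): before a voiced consonant, so rule 1 applies → [uː].
/i/ (between /m/ and /k/) fails the environment for rule 1, so it stays [i].
/k/ (between /i/ and /d/) is in the target of rule 2 but the environment (before a front vowel) is not met → [k].
/o/ (between /d/ and /j/): before a voiced consonant, so rule 1 applies → [oː].

[beːmuːmikdoːj]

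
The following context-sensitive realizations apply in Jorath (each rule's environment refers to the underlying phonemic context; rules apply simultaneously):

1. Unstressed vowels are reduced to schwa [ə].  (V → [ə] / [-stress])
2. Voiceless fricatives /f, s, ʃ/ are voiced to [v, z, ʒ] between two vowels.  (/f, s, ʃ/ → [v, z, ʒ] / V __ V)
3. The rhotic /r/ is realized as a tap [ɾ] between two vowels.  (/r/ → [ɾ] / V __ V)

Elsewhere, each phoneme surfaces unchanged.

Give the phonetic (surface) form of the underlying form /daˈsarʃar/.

[dəˈzarʃər]

/d/ stays [d].
/a/ (between /d/ and /s/): in an unstressed syllable, so rule 1 applies → [ə].
/s/ — between /a/ and /a/, between two vowels — surfaces as [z] (rule 2).
/a/ — between /s/ and /r/; rule 1 does not apply here → [a].
/r/ (between /a/ and /ʃ/): rule 3 targets it, but not between two vowels → unchanged [r].
/ʃ/ — between /r/ and /a/; rule 2 does not apply here → [ʃ].
/a/ meets the environment for rule 1 (in an unstressed syllable) → [ə].
/r/ (word-final) is in the target of rule 3 but the environment (between two vowels) is not met → [r].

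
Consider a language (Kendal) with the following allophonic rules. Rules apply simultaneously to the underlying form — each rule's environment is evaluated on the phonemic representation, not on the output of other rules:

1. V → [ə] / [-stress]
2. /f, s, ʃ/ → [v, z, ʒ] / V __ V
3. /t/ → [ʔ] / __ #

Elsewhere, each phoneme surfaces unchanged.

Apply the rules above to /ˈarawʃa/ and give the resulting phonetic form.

/a/ (word-initial) is in the target of rule 1 but the environment (in an unstressed syllable) is not met → [a].
/r/ — not in any rule's target class → [r].
/a/ (between /r/ and /w/) occurs in an unstressed syllable → [ə] by rule 1.
/w/ stays [w].
/ʃ/ (between /w/ and /a/) fails the environment for rule 2, so it stays [ʃ].
Rule 1 applies to /a/ (word-final: in an unstressed syllable) → [ə].

[ˈarəwʃə]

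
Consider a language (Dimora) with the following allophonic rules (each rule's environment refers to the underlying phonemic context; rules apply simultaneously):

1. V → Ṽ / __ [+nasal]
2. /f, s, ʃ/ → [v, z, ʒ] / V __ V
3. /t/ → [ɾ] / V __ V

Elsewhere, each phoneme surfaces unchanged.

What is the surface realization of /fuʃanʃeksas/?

[fuʒãnʃeksas]

/f/ — word-initial; rule 2 does not apply here → [f].
/u/ (between /f/ and /ʃ/): rule 1 targets it, but not before a nasal consonant → unchanged [u].
/ʃ/ — between /u/ and /a/, between two vowels — surfaces as [ʒ] (rule 2).
/a/ (between /ʃ/ and /n/) occurs before a nasal consonant → [ã] by rule 1.
/n/ — not in any rule's target class → [n].
/ʃ/ — between /n/ and /e/; rule 2 does not apply here → [ʃ].
/e/ — between /ʃ/ and /k/; rule 1 does not apply here → [e].
/k/ stays [k].
/s/ — between /k/ and /a/; rule 2 does not apply here → [s].
/a/ (between /s/ and /s/) fails the environment for rule 1, so it stays [a].
/s/ (word-final): rule 2 targets it, but not between two vowels → unchanged [s].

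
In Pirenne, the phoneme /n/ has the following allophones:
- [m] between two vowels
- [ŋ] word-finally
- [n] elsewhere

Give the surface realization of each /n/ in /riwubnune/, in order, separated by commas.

Occurrence 1 (position 6): no conditioning environment matches → elsewhere allophone [n].
Occurrence 2 (position 8): between two vowels → [m].

[n], [m]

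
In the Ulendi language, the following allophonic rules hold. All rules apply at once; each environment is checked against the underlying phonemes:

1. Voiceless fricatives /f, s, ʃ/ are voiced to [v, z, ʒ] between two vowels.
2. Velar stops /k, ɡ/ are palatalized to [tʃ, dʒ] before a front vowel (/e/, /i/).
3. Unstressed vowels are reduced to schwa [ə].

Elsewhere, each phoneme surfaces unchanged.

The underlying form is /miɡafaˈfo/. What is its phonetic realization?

[məɡəvəˈvo]

/m/ (word-initial) is unaffected → [m].
/i/ — between /m/ and /ɡ/, in an unstressed syllable — surfaces as [ə] (rule 3).
/ɡ/ (between /i/ and /a/): rule 2 targets it, but not before a front vowel → unchanged [ɡ].
/a/ — between /ɡ/ and /f/, in an unstressed syllable — surfaces as [ə] (rule 3).
Rule 1 applies to /f/ (between /a/ and /a/: between two vowels) → [v].
Rule 3 applies to /a/ (between /f/ and /f/: in an unstressed syllable) → [ə].
Rule 1 applies to /f/ (between /a/ and /o/: between two vowels) → [v].
/o/ — word-final; rule 3 does not apply here → [o].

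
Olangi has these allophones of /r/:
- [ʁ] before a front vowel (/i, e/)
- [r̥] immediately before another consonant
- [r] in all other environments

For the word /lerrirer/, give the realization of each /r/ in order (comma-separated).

[r̥], [ʁ], [ʁ], [r]

Occurrence 1 (position 3): immediately before another consonant → [r̥].
Occurrence 2 (position 4): before a front vowel (/i, e/) → [ʁ].
Occurrence 3 (position 6): before a front vowel (/i, e/) → [ʁ].
Occurrence 4 (position 8): no conditioning environment matches → elsewhere allophone [r].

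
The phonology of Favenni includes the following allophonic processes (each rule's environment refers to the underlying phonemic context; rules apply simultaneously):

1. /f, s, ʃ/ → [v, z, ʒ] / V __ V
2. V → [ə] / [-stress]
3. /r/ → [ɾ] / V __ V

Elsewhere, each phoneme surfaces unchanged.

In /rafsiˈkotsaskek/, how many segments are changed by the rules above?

Segments that undergo a rule: /a/ → [ə] (rule 2); /i/ → [ə] (rule 2); /a/ → [ə] (rule 2); /e/ → [ə] (rule 2).
All other segments surface unchanged.

4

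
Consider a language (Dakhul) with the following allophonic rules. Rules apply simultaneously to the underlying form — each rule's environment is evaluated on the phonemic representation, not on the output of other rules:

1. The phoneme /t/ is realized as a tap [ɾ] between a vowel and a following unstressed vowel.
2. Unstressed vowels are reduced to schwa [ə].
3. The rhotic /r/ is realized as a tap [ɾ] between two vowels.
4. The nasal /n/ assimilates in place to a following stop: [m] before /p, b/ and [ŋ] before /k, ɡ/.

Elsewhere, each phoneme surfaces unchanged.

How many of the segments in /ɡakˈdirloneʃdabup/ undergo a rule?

Segments that undergo a rule: /a/ → [ə] (rule 2); /o/ → [ə] (rule 2); /e/ → [ə] (rule 2); /a/ → [ə] (rule 2); /u/ → [ə] (rule 2).
All other segments surface unchanged.

5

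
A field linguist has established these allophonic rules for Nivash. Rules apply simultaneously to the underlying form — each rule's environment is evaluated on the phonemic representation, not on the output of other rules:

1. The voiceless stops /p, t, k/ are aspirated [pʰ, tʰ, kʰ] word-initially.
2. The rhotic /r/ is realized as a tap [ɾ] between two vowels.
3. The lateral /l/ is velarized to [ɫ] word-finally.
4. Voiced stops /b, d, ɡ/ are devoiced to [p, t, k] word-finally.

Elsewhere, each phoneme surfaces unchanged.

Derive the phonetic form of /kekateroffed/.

/k/ (word-initial) occurs word-initially → [kʰ] by rule 1.
/e/ — not in any rule's target class → [e].
/k/ (between /e/ and /a/) fails the environment for rule 1, so it stays [k].
/a/ stays [a].
/t/ — between /a/ and /e/; rule 1 does not apply here → [t].
/e/ — not in any rule's target class → [e].
/r/ — between /e/ and /o/, between two vowels — surfaces as [ɾ] (rule 2).
/o/ — not in any rule's target class → [o].
/f/ (between /o/ and /f/) is unaffected → [f].
/f/ stays [f].
/e/ — not in any rule's target class → [e].
/d/ — word-final, word-finally — surfaces as [t] (rule 4).

[kʰekateɾoffet]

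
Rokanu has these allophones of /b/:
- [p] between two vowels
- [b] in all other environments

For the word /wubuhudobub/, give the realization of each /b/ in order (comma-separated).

[p], [p], [b]

Occurrence 1 (position 3): between two vowels → [p].
Occurrence 2 (position 9): between two vowels → [p].
Occurrence 3 (position 11): no conditioning environment matches → elsewhere allophone [b].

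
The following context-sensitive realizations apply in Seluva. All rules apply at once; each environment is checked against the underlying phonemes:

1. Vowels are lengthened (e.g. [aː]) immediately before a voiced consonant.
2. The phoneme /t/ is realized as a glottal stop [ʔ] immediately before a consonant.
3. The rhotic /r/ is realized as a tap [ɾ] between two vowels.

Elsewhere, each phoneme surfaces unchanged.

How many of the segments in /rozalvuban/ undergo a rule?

4

Segments that undergo a rule: /o/ → [oː] (rule 1); /a/ → [aː] (rule 1); /u/ → [uː] (rule 1); /a/ → [aː] (rule 1).
All other segments surface unchanged.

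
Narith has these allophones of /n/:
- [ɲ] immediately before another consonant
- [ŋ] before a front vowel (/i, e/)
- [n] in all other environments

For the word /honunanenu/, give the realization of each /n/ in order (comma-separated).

[n], [n], [ŋ], [n]

Occurrence 1 (position 3): no conditioning environment matches → elsewhere allophone [n].
Occurrence 2 (position 5): no conditioning environment matches → elsewhere allophone [n].
Occurrence 3 (position 7): before a front vowel (/i, e/) → [ŋ].
Occurrence 4 (position 9): no conditioning environment matches → elsewhere allophone [n].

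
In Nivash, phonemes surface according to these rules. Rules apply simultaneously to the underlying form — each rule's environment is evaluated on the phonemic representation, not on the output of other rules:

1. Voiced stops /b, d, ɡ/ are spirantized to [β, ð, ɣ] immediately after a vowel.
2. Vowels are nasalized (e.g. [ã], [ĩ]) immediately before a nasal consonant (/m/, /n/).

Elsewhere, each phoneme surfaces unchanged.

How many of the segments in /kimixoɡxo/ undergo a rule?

Segments that undergo a rule: /i/ → [ĩ] (rule 2); /ɡ/ → [ɣ] (rule 1).
All other segments surface unchanged.

2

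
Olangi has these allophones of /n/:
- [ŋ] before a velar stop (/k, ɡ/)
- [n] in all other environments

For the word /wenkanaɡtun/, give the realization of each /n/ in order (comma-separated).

Occurrence 1 (position 3): before a velar stop → [ŋ].
Occurrence 2 (position 6): no conditioning environment matches → elsewhere allophone [n].
Occurrence 3 (position 11): no conditioning environment matches → elsewhere allophone [n].

[ŋ], [n], [n]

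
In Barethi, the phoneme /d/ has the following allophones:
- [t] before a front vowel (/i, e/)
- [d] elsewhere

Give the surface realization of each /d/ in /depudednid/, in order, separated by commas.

Occurrence 1 (position 1): before a front vowel (/i, e/) → [t].
Occurrence 2 (position 5): before a front vowel (/i, e/) → [t].
Occurrence 3 (position 7): no conditioning environment matches → elsewhere allophone [d].
Occurrence 4 (position 10): no conditioning environment matches → elsewhere allophone [d].

[t], [t], [d], [d]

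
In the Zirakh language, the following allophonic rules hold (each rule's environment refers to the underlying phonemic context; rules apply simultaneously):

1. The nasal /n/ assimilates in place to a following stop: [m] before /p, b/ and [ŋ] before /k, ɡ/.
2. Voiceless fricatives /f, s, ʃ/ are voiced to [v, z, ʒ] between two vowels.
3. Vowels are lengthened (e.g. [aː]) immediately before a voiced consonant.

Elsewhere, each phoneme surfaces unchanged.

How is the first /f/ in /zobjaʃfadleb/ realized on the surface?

[f]

/f/ (between /ʃ/ and /a/): rule 2 targets it, but not between two vowels → unchanged [f].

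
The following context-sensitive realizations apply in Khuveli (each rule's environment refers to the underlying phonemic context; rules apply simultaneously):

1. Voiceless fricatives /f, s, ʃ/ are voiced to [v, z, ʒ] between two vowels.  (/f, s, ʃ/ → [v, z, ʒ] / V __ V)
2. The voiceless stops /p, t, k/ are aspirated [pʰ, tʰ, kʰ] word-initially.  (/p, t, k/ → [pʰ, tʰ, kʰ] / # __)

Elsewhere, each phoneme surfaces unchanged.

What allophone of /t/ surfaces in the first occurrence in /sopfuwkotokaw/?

[t]

/t/ — between /o/ and /o/; rule 2 does not apply here → [t].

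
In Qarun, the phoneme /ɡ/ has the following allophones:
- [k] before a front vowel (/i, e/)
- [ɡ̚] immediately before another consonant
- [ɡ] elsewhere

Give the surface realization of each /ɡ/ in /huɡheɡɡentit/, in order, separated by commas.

[ɡ̚], [ɡ̚], [k]

Occurrence 1 (position 3): immediately before another consonant → [ɡ̚].
Occurrence 2 (position 6): immediately before another consonant → [ɡ̚].
Occurrence 3 (position 7): before a front vowel (/i, e/) → [k].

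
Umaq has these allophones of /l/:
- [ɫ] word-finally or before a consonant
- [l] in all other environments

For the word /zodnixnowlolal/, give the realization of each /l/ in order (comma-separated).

[l], [l], [ɫ]

Occurrence 1 (position 10): no conditioning environment matches → elsewhere allophone [l].
Occurrence 2 (position 12): no conditioning environment matches → elsewhere allophone [l].
Occurrence 3 (position 14): word-finally or before a consonant → [ɫ].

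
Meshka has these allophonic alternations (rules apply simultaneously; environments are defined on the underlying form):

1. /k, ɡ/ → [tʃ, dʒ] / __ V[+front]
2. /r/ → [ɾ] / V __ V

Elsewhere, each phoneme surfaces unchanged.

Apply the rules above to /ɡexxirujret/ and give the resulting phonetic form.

[dʒexxiɾujret]

/ɡ/ — word-initial, before a front vowel — surfaces as [dʒ] (rule 1).
/e/ (between /ɡ/ and /x/) is unaffected → [e].
/x/ — not in any rule's target class → [x].
/x/ — not in any rule's target class → [x].
/i/ — not in any rule's target class → [i].
Rule 2 applies to /r/ (between /i/ and /u/: between two vowels) → [ɾ].
/u/ — not in any rule's target class → [u].
/j/ stays [j].
/r/ (between /j/ and /e/) is in the target of rule 2 but the environment (between two vowels) is not met → [r].
/e/ (between /r/ and /t/): no rule targets it → [e].
/t/ (word-final) is unaffected → [t].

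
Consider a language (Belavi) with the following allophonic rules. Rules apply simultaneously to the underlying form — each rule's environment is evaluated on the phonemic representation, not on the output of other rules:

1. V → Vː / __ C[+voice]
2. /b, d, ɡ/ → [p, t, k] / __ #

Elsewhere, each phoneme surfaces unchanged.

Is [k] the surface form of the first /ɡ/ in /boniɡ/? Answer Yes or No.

Yes

/ɡ/ meets the environment for rule 2 (word-finally) → [k].
The actual realization is [k], which matches [k].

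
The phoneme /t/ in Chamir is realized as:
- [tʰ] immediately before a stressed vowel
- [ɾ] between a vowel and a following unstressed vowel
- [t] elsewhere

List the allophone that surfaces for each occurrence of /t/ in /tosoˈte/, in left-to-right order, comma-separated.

[t], [tʰ]

Occurrence 1 (position 1): no conditioning environment matches → elsewhere allophone [t].
Occurrence 2 (position 5): immediately before a stressed vowel → [tʰ].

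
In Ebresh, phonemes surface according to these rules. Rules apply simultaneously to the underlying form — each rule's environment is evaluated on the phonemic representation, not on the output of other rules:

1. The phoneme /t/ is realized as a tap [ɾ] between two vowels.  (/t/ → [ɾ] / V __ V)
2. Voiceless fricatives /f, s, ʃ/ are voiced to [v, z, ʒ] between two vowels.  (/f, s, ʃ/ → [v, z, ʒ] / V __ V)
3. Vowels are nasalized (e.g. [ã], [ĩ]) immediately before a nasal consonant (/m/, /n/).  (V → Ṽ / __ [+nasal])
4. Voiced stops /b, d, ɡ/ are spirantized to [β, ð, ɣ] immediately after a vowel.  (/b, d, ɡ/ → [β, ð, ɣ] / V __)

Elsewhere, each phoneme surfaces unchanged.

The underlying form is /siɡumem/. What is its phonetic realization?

[siɣũmẽm]

/s/ (word-initial): rule 2 targets it, but not between two vowels → unchanged [s].
/i/ (between /s/ and /ɡ/): rule 3 targets it, but not before a nasal consonant → unchanged [i].
Rule 4 applies to /ɡ/ (between /i/ and /u/: immediately after a vowel) → [ɣ].
/u/ — between /ɡ/ and /m/, before a nasal consonant — surfaces as [ũ] (rule 3).
/e/ (between /m/ and /m/) occurs before a nasal consonant → [ẽ] by rule 3.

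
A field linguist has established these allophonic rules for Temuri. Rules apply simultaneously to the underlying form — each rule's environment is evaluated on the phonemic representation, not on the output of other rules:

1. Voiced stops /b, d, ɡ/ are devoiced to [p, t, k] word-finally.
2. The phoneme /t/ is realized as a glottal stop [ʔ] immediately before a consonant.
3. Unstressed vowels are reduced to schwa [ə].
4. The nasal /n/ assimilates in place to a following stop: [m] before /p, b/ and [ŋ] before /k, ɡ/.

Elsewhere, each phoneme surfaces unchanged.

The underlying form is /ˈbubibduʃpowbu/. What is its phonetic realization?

[ˈbubəbdəʃpəwbə]

/b/ (word-initial) fails the environment for rule 1, so it stays [b].
/u/ (between /b/ and /b/) is in the target of rule 3 but the environment (in an unstressed syllable) is not met → [u].
/b/ (between /u/ and /i/): rule 1 targets it, but not word-finally → unchanged [b].
Rule 3 applies to /i/ (between /b/ and /b/: in an unstressed syllable) → [ə].
/b/ (between /i/ and /d/) fails the environment for rule 1, so it stays [b].
/d/ (between /b/ and /u/) fails the environment for rule 1, so it stays [d].
/u/ (between /d/ and /ʃ/) occurs in an unstressed syllable → [ə] by rule 3.
/ʃ/ stays [ʃ].
/p/ (between /ʃ/ and /o/): no rule targets it → [p].
/o/ — between /p/ and /w/, in an unstressed syllable — surfaces as [ə] (rule 3).
/w/ (between /o/ and /b/) is unaffected → [w].
/b/ — between /w/ and /u/; rule 1 does not apply here → [b].
Rule 3 applies to /u/ (word-final: in an unstressed syllable) → [ə].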